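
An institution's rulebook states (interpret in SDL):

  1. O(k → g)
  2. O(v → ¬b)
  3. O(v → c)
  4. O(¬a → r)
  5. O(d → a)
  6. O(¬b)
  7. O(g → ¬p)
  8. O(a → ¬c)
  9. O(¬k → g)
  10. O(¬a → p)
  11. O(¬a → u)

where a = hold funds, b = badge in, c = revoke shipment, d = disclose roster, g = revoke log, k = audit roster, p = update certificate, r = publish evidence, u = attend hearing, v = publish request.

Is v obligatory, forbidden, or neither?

Forbidden

Premises 1 and 9 cover both cases: O(k → g) and O(¬k → g). Since k ∨ ¬k is a tautology, O(g) follows.
From O(g) and premise 7, O(g → ¬p), we obtain O(¬p).
The contrapositive of premise 10 (O(¬a → p)) is O(¬p → a), and O(¬p) is already established, so O(a).
Applying K to premise 8 (O(a → ¬c)) and O(a) yields O(¬c).
The contrapositive of premise 3 (O(v → c)) is O(¬c → ¬v), and O(¬c) is already established, so O(¬v).
Premises 2, 4, 5, 6, 11 do not contribute to this derivation.
Thus O(¬v), which is F(v): v is forbidden.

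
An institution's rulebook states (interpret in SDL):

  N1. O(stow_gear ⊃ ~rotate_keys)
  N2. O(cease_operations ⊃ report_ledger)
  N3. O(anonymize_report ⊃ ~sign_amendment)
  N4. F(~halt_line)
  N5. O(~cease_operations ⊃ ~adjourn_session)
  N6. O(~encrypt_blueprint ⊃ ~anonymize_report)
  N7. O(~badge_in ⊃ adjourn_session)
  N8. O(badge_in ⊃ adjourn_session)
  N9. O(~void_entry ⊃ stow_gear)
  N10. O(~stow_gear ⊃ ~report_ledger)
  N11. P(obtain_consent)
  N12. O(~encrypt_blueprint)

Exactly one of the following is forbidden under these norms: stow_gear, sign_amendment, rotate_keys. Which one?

Premises 7 and 8 are O(~badge_in ⊃ adjourn_session) and O(badge_in ⊃ adjourn_session); every ideal world satisfies ~badge_in or badge_in, so in either case adjourn_session holds — hence O(adjourn_session).
Premise 5, O(~cease_operations ⊃ ~adjourn_session), contraposes to O(adjourn_session ⊃ cease_operations); with O(adjourn_session) we get O(cease_operations).
Premise 2 is O(cease_operations ⊃ report_ledger); since O(cease_operations), deontic closure gives O(report_ledger).
Premise 10, O(~stow_gear ⊃ ~report_ledger), contraposes to O(report_ledger ⊃ stow_gear); with O(report_ledger) we get O(stow_gear).
Premise 1 is O(stow_gear ⊃ ~rotate_keys); since O(stow_gear), deontic closure gives O(~rotate_keys).
So O(~rotate_keys) holds, i.e. rotate_keys is forbidden. None of the other listed options is forbidden under the premises.

rotate_keys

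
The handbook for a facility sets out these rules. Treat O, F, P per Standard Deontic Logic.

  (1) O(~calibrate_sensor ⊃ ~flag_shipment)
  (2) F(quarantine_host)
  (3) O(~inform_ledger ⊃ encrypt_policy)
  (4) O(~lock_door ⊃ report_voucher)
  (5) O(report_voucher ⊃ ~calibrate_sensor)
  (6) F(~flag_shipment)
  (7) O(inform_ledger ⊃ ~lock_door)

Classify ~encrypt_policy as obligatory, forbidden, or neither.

F(~flag_shipment) at premise 6 means O(flag_shipment).
The contrapositive of premise 1 (O(~calibrate_sensor ⊃ ~flag_shipment)) is O(flag_shipment ⊃ calibrate_sensor), and O(flag_shipment) is already established, so O(calibrate_sensor).
Premise 5, O(report_voucher ⊃ ~calibrate_sensor), contraposes to O(calibrate_sensor ⊃ ~report_voucher); with O(calibrate_sensor) we get O(~report_voucher).
The contrapositive of premise 4 (O(~lock_door ⊃ report_voucher)) is O(~report_voucher ⊃ lock_door), and O(~report_voucher) is already established, so O(lock_door).
The contrapositive of premise 7 (O(inform_ledger ⊃ ~lock_door)) is O(lock_door ⊃ ~inform_ledger), and O(lock_door) is already established, so O(~inform_ledger).
Applying K to premise 3 (O(~inform_ledger ⊃ encrypt_policy)) and O(~inform_ledger) yields O(encrypt_policy).
Premise 2 does not contribute to this derivation.
Thus O(encrypt_policy), which is F(~encrypt_policy): ~encrypt_policy is forbidden.

Forbidden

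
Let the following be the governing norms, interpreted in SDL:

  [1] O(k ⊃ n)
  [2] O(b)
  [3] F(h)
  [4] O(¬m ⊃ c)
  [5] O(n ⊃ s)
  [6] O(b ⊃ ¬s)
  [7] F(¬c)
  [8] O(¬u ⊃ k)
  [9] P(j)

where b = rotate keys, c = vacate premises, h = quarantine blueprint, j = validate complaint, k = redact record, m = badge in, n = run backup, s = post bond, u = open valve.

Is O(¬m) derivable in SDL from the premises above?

Premise 4 is O(¬m ⊃ c); even if O(c) held, inferring O(¬m) would be affirming the consequent — invalid.
No other premise forces O(¬m). An ideal world satisfying every premise can still have ¬m false, so O(¬m) is not derivable.

No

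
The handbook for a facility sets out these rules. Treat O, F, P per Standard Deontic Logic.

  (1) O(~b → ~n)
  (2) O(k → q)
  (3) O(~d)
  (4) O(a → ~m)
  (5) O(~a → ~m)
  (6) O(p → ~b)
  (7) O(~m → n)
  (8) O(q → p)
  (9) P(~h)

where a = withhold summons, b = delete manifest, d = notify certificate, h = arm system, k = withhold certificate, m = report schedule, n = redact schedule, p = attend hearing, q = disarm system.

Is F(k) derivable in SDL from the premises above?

Yes

Premises 4 and 5 cover both cases: O(a → ~m) and O(~a → ~m). Since a ∨ ~a is a tautology, O(~m) follows.
Applying K to premise 7 (O(~m → n)) and O(~m) yields O(n).
Premise 1, O(~b → ~n), contraposes to O(n → b); with O(n) we get O(b).
Premise 6 is O(p → ~b); contrapositively O(b → ~p). Since O(b) holds, K gives O(~p).
The contrapositive of premise 8 (O(q → p)) is O(~p → ~q), and O(~p) is already established, so O(~q).
Premise 2, O(k → q), contraposes to O(~q → ~k); with O(~q) we get O(~k).
Premises 3, 9 do not contribute to this derivation.
So O(~k) holds, i.e. F(k). The claim follows.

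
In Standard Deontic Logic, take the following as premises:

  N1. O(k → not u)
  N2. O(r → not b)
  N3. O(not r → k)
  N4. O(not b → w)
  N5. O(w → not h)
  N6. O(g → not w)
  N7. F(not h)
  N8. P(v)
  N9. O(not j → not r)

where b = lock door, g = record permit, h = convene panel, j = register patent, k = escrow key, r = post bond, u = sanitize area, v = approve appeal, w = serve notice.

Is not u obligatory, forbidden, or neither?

Obligatory

Premise 7, F(not h), is equivalent to O(h).
Premise 5 is O(w → not h); contrapositively O(h → not w). Since O(h) holds, K gives O(not w).
Premise 4 is O(not b → w); contrapositively O(not w → b). Since O(not w) holds, K gives O(b).
Premise 2 is O(r → not b); contrapositively O(b → not r). Since O(b) holds, K gives O(not r).
Premise 3 is O(not r → k); since O(not r), deontic closure gives O(k).
Applying K to premise 1 (O(k → not u)) and O(k) yields O(not u).
Premises 6, 8, 9 do not contribute to this derivation.
Hence not u is obligatory.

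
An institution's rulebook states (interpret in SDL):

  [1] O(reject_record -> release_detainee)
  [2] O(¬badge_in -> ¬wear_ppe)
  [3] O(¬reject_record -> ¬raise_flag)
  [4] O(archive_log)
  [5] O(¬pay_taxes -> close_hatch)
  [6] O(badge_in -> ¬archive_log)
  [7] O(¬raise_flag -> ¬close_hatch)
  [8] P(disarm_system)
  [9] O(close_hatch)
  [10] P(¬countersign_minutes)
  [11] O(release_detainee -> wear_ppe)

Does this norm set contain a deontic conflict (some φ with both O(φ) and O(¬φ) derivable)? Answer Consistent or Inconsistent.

From premise 9 we have O(close_hatch).
Premise 7, O(¬raise_flag -> ¬close_hatch), contraposes to O(close_hatch -> raise_flag); with O(close_hatch) we get O(raise_flag).
Premise 3 is O(¬reject_record -> ¬raise_flag); contrapositively O(raise_flag -> reject_record). Since O(raise_flag) holds, K gives O(reject_record).
Premise 1 is O(reject_record -> release_detainee); since O(reject_record), deontic closure gives O(release_detainee).
Applying K to premise 11 (O(release_detainee -> wear_ppe)) and O(release_detainee) yields O(wear_ppe).
Premise 2, O(¬badge_in -> ¬wear_ppe), contraposes to O(wear_ppe -> badge_in); with O(wear_ppe) we get O(badge_in).
With premise 6, O(badge_in -> ¬archive_log), the K-axiom yields O(¬archive_log).
However, premise 4 gives O(archive_log).
We now have both O(¬archive_log) and O(archive_log) — archive_log is simultaneously obligatory and forbidden, violating the D-axiom.

Inconsistent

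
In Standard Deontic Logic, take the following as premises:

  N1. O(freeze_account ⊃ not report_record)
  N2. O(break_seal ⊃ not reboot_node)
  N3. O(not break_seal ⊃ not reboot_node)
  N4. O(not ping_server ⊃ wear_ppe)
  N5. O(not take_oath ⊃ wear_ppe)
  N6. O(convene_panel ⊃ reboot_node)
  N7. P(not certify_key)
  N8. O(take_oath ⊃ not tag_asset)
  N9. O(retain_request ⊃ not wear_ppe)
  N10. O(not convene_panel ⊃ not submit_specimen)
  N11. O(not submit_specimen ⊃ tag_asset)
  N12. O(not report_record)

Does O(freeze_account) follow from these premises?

Premise 1 is O(freeze_account ⊃ not report_record); even if O(not report_record) held, inferring O(freeze_account) would be affirming the consequent — invalid.
No other premise forces O(freeze_account). An ideal world satisfying every premise can still have freeze_account false, so O(freeze_account) is not derivable.

No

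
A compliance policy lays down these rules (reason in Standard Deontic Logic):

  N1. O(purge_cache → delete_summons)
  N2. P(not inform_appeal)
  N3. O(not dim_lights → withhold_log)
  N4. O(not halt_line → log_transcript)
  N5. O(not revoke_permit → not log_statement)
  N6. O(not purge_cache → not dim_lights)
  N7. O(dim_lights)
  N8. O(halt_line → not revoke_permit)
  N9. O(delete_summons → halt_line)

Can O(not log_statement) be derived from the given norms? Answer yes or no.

Yes

From premise 7 we have O(dim_lights).
Premise 6, O(not purge_cache → not dim_lights), contraposes to O(dim_lights → purge_cache); with O(dim_lights) we get O(purge_cache).
Premise 1 is O(purge_cache → delete_summons); since O(purge_cache), deontic closure gives O(delete_summons).
Applying K to premise 9 (O(delete_summons → halt_line)) and O(delete_summons) yields O(halt_line).
Applying K to premise 8 (O(halt_line → not revoke_permit)) and O(halt_line) yields O(not revoke_permit).
With premise 5, O(not revoke_permit → not log_statement), the K-axiom yields O(not log_statement).
Premises 2, 3, 4 do not contribute to this derivation.
So O(not log_statement) follows.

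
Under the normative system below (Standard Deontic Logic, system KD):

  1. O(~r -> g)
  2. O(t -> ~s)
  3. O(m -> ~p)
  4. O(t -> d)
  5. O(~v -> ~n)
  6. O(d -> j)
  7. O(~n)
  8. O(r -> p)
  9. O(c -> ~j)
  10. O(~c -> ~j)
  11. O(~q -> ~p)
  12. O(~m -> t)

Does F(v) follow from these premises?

No

Premise 5 is O(~v -> ~n); even if O(~n) held, inferring O(~v) would be affirming the consequent — invalid.
No other premise forces O(~v). An ideal world satisfying every premise can still have v true, so F(v) is not derivable.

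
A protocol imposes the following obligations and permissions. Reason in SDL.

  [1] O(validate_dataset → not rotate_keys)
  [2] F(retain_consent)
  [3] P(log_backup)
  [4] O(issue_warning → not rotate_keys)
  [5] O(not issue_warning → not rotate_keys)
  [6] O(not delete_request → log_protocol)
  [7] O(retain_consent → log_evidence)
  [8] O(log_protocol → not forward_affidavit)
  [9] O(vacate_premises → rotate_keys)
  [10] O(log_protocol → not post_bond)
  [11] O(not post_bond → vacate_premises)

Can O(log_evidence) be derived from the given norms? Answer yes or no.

Premise 7 is O(retain_consent → log_evidence), but O(retain_consent) is not derivable from the premises, so it does not yield O(log_evidence).
No other premise forces O(log_evidence). An ideal world satisfying every premise can still have log_evidence false, so O(log_evidence) is not derivable.

No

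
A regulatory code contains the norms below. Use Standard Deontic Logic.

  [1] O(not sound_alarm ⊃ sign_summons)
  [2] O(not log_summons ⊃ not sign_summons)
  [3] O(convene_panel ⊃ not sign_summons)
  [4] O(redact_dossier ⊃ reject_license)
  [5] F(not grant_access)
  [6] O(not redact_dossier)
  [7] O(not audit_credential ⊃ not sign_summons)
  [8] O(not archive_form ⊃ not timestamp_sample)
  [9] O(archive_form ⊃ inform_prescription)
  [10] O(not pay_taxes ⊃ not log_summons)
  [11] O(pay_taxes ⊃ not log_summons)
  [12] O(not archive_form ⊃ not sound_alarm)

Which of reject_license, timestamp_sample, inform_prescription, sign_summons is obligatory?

Premises 11 and 10 are O(pay_taxes ⊃ not log_summons) and O(not pay_taxes ⊃ not log_summons); every ideal world satisfies pay_taxes or not pay_taxes, so in either case not log_summons holds — hence O(not log_summons).
With premise 2, O(not log_summons ⊃ not sign_summons), the K-axiom yields O(not sign_summons).
Premise 1, O(not sound_alarm ⊃ sign_summons), contraposes to O(not sign_summons ⊃ sound_alarm); with O(not sign_summons) we get O(sound_alarm).
The contrapositive of premise 12 (O(not archive_form ⊃ not sound_alarm)) is O(sound_alarm ⊃ archive_form), and O(sound_alarm) is already established, so O(archive_form).
Applying K to premise 9 (O(archive_form ⊃ inform_prescription)) and O(archive_form) yields O(inform_prescription).
So O(inform_prescription) holds — inform_prescription is obligatory. None of the other listed options is made obligatory by any chain of premises.

inform_prescription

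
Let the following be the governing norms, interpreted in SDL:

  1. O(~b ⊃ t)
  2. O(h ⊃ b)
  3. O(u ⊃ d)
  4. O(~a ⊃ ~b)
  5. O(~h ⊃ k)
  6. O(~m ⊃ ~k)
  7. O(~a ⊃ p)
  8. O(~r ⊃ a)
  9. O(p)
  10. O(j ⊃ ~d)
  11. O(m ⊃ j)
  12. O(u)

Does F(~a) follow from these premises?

Yes

Premise 12 states O(u) outright.
From O(u) and premise 3, O(u ⊃ d), we obtain O(d).
The contrapositive of premise 10 (O(j ⊃ ~d)) is O(d ⊃ ~j), and O(d) is already established, so O(~j).
Premise 11, O(m ⊃ j), contraposes to O(~j ⊃ ~m); with O(~j) we get O(~m).
With premise 6, O(~m ⊃ ~k), the K-axiom yields O(~k).
Premise 5, O(~h ⊃ k), contraposes to O(~k ⊃ h); with O(~k) we get O(h).
From O(h) and premise 2, O(h ⊃ b), we obtain O(b).
Premise 4, O(~a ⊃ ~b), contraposes to O(b ⊃ a); with O(b) we get O(a).
Premises 1, 7, 8, 9 do not contribute to this derivation.
So O(a) holds, i.e. F(~a). The claim follows.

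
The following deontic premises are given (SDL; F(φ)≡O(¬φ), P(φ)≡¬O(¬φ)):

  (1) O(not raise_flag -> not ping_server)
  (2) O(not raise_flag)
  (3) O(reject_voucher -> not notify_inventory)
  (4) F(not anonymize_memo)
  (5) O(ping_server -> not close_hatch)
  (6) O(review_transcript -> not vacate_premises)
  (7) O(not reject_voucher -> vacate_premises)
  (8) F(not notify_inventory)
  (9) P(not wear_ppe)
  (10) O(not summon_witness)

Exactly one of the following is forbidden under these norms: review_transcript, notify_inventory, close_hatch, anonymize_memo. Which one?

Premise 8, F(not notify_inventory), is equivalent to O(notify_inventory).
Premise 3 is O(reject_voucher -> not notify_inventory); contrapositively O(notify_inventory -> not reject_voucher). Since O(notify_inventory) holds, K gives O(not reject_voucher).
From O(not reject_voucher) and premise 7, O(not reject_voucher -> vacate_premises), we obtain O(vacate_premises).
Premise 6, O(review_transcript -> not vacate_premises), contraposes to O(vacate_premises -> not review_transcript); with O(vacate_premises) we get O(not review_transcript).
So O(not review_transcript) holds, i.e. review_transcript is forbidden. None of the other listed options is forbidden under the premises.

review_transcript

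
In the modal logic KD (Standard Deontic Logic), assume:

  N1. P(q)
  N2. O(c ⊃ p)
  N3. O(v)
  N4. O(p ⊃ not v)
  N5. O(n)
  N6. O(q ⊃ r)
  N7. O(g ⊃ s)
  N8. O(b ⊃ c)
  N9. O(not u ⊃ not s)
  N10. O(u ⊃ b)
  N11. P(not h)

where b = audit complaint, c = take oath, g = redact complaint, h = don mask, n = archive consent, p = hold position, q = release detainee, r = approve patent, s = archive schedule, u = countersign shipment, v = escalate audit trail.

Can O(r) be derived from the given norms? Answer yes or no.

Premise 6 is O(q ⊃ r), but O(q) is not derivable from the premises (the permission P(q) asserts only not O(not q), not O(q)), so it does not yield O(r).
No other premise forces O(r). An ideal world satisfying every premise can still have r false, so O(r) is not derivable.

No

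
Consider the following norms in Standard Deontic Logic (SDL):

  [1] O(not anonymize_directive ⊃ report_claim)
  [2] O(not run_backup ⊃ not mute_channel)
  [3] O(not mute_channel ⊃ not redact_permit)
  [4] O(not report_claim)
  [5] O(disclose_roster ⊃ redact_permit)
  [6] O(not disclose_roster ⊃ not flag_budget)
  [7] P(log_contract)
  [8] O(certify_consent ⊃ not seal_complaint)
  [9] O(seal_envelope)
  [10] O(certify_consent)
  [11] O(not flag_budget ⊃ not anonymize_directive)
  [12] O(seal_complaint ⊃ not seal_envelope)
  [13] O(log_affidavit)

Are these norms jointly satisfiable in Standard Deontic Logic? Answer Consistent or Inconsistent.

Consistent

Premise 12 is O(seal_complaint ⊃ not seal_envelope), but O(seal_complaint) is not derivable from the premises, so it does not yield O(not seal_envelope).
So O(not seal_envelope) is not derivable, and the apparent clash with O(seal_envelope) does not arise.
A world satisfying every obligation exists (e.g. anonymize_directive=true, certify_consent=true, disclose_roster=true, flag_budget=true, log_affidavit=true, log_contract=false, mute_channel=true, redact_permit=true, report_claim=false, run_backup=true, seal_complaint=false, seal_envelope=true); no atom is both obligatory and forbidden, so the set is consistent.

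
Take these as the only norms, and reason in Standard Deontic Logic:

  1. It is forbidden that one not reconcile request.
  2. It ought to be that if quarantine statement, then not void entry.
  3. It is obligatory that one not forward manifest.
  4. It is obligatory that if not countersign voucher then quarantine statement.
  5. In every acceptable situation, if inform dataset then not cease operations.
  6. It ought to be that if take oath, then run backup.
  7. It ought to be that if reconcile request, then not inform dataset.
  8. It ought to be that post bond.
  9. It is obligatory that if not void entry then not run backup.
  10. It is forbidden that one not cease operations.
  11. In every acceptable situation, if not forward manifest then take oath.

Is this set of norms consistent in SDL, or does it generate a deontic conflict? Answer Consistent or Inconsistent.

Premise 5 is O(inform_dataset → ¬cease_operations), but O(inform_dataset) is not derivable from the premises, so it does not yield O(¬cease_operations).
So O(¬cease_operations) is not derivable, and the apparent clash with O(cease_operations) does not arise.
A world satisfying every obligation exists (e.g. cease_operations=true, countersign_voucher=true, forward_manifest=false, inform_dataset=false, post_bond=true, quarantine_statement=false, reconcile_request=true, run_backup=true, take_oath=true, void_entry=true); no atom is both obligatory and forbidden, so the set is consistent.

Consistent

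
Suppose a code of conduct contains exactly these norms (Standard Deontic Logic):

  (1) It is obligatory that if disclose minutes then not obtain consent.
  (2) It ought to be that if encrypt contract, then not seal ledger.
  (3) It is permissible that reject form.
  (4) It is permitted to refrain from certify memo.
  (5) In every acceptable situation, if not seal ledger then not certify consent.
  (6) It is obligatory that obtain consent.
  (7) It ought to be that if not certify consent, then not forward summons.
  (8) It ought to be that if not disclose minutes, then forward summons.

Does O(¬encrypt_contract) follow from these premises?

Yes

Premise 6 gives O(obtain_consent).
Premise 1 is O(disclose_minutes → ¬obtain_consent); contrapositively O(obtain_consent → ¬disclose_minutes). Since O(obtain_consent) holds, K gives O(¬disclose_minutes).
From O(¬disclose_minutes) and premise 8, O(¬disclose_minutes → forward_summons), we obtain O(forward_summons).
Premise 7 is O(¬certify_consent → ¬forward_summons); contrapositively O(forward_summons → certify_consent). Since O(forward_summons) holds, K gives O(certify_consent).
Premise 5 is O(¬seal_ledger → ¬certify_consent); contrapositively O(certify_consent → seal_ledger). Since O(certify_consent) holds, K gives O(seal_ledger).
The contrapositive of premise 2 (O(encrypt_contract → ¬seal_ledger)) is O(seal_ledger → ¬encrypt_contract), and O(seal_ledger) is already established, so O(¬encrypt_contract).
Premises 3, 4 do not contribute to this derivation.
So O(¬encrypt_contract) follows.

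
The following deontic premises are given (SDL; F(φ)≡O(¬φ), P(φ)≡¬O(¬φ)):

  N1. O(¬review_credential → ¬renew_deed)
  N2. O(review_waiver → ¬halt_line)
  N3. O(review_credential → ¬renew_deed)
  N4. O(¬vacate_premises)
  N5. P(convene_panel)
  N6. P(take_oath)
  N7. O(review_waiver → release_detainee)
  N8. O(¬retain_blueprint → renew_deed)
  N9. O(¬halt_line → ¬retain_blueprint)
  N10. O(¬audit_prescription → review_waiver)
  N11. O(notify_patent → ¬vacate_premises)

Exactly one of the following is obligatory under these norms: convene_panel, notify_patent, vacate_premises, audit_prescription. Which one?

Premises 3 and 1 are O(review_credential → ¬renew_deed) and O(¬review_credential → ¬renew_deed); every ideal world satisfies review_credential or ¬review_credential, so in either case ¬renew_deed holds — hence O(¬renew_deed).
The contrapositive of premise 8 (O(¬retain_blueprint → renew_deed)) is O(¬renew_deed → retain_blueprint), and O(¬renew_deed) is already established, so O(retain_blueprint).
Premise 9 is O(¬halt_line → ¬retain_blueprint); contrapositively O(retain_blueprint → halt_line). Since O(retain_blueprint) holds, K gives O(halt_line).
Premise 2, O(review_waiver → ¬halt_line), contraposes to O(halt_line → ¬review_waiver); with O(halt_line) we get O(¬review_waiver).
Premise 10 is O(¬audit_prescription → review_waiver); contrapositively O(¬review_waiver → audit_prescription). Since O(¬review_waiver) holds, K gives O(audit_prescription).
So O(audit_prescription) holds — audit_prescription is obligatory. None of the other listed options is made obligatory by any chain of premises.

audit_prescription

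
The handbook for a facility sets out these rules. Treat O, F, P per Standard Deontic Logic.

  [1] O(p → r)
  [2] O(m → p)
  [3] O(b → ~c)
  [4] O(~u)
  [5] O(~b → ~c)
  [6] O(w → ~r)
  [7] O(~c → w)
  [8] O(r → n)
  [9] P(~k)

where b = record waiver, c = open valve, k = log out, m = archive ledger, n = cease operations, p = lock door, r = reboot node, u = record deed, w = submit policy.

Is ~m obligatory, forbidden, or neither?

Obligatory

By case analysis on ~b: premise 5 gives O(~b → ~c) and premise 3 gives O(b → ~c), so O(~c) either way.
Premise 7 is O(~c → w); since O(~c), deontic closure gives O(w).
Premise 6 is O(w → ~r); since O(w), deontic closure gives O(~r).
Premise 1 is O(p → r); contrapositively O(~r → ~p). Since O(~r) holds, K gives O(~p).
Premise 2 is O(m → p); contrapositively O(~p → ~m). Since O(~p) holds, K gives O(~m).
Premises 4, 8, 9 do not contribute to this derivation.
Hence ~m is obligatory.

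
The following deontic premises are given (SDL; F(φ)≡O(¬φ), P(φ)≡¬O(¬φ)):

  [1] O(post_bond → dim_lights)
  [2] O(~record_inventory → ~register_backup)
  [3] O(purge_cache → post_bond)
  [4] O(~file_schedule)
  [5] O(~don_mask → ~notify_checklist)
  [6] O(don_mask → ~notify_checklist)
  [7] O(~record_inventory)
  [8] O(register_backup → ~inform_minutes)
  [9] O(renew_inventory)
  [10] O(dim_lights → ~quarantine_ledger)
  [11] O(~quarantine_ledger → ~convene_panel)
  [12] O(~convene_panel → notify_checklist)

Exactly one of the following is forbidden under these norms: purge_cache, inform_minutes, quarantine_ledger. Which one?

Premises 5 and 6 cover both cases: O(~don_mask → ~notify_checklist) and O(don_mask → ~notify_checklist). Since ~don_mask ∨ don_mask is a tautology, O(~notify_checklist) follows.
Premise 12 is O(~convene_panel → notify_checklist); contrapositively O(~notify_checklist → convene_panel). Since O(~notify_checklist) holds, K gives O(convene_panel).
Premise 11 is O(~quarantine_ledger → ~convene_panel); contrapositively O(convene_panel → quarantine_ledger). Since O(convene_panel) holds, K gives O(quarantine_ledger).
The contrapositive of premise 10 (O(dim_lights → ~quarantine_ledger)) is O(quarantine_ledger → ~dim_lights), and O(quarantine_ledger) is already established, so O(~dim_lights).
Premise 1, O(post_bond → dim_lights), contraposes to O(~dim_lights → ~post_bond); with O(~dim_lights) we get O(~post_bond).
The contrapositive of premise 3 (O(purge_cache → post_bond)) is O(~post_bond → ~purge_cache), and O(~post_bond) is already established, so O(~purge_cache).
So O(~purge_cache) holds, i.e. purge_cache is forbidden. None of the other listed options is forbidden under the premises.

purge_cache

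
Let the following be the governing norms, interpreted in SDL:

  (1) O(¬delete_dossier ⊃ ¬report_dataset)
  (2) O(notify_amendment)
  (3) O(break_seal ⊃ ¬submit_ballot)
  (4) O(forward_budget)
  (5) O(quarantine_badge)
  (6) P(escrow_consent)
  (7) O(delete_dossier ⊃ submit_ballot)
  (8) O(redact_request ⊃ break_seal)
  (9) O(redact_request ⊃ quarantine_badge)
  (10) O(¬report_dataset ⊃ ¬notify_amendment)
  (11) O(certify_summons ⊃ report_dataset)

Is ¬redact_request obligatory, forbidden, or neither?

Premise 2 gives O(notify_amendment).
The contrapositive of premise 10 (O(¬report_dataset ⊃ ¬notify_amendment)) is O(notify_amendment ⊃ report_dataset), and O(notify_amendment) is already established, so O(report_dataset).
Premise 1, O(¬delete_dossier ⊃ ¬report_dataset), contraposes to O(report_dataset ⊃ delete_dossier); with O(report_dataset) we get O(delete_dossier).
With premise 7, O(delete_dossier ⊃ submit_ballot), the K-axiom yields O(submit_ballot).
Premise 3, O(break_seal ⊃ ¬submit_ballot), contraposes to O(submit_ballot ⊃ ¬break_seal); with O(submit_ballot) we get O(¬break_seal).
Premise 8, O(redact_request ⊃ break_seal), contraposes to O(¬break_seal ⊃ ¬redact_request); with O(¬break_seal) we get O(¬redact_request).
Premises 4, 5, 6, 9, 11 do not contribute to this derivation.
Hence ¬redact_request is obligatory.

Obligatory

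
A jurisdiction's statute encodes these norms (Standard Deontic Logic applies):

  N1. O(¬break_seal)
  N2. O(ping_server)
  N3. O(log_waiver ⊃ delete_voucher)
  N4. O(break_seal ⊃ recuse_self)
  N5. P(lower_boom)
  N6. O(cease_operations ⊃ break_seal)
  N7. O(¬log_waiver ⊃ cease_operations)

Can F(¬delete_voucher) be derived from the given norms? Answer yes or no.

Yes

Premise 1 states O(¬break_seal) outright.
The contrapositive of premise 6 (O(cease_operations ⊃ break_seal)) is O(¬break_seal ⊃ ¬cease_operations), and O(¬break_seal) is already established, so O(¬cease_operations).
The contrapositive of premise 7 (O(¬log_waiver ⊃ cease_operations)) is O(¬cease_operations ⊃ log_waiver), and O(¬cease_operations) is already established, so O(log_waiver).
Premise 3 is O(log_waiver ⊃ delete_voucher); since O(log_waiver), deontic closure gives O(delete_voucher).
Premises 2, 4, 5 do not contribute to this derivation.
So O(delete_voucher) holds, i.e. F(¬delete_voucher). The claim follows.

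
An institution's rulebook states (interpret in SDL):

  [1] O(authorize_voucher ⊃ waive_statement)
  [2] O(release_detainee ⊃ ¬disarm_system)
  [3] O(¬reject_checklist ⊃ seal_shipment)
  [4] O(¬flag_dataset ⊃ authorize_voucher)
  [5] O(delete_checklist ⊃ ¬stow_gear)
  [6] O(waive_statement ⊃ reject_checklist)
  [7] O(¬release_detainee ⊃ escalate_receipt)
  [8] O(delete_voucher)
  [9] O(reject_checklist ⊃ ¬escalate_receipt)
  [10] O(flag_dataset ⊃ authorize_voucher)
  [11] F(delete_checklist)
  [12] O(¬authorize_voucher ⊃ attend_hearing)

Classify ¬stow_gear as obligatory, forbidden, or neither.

Premise 5 is O(delete_checklist ⊃ ¬stow_gear), but O(delete_checklist) is not derivable from the premises, so it does not yield O(¬stow_gear).
No premise or chain of K-axiom applications forces O(¬stow_gear), and none forces O(stow_gear). So ¬stow_gear is neither obligatory nor forbidden under these norms.

Neither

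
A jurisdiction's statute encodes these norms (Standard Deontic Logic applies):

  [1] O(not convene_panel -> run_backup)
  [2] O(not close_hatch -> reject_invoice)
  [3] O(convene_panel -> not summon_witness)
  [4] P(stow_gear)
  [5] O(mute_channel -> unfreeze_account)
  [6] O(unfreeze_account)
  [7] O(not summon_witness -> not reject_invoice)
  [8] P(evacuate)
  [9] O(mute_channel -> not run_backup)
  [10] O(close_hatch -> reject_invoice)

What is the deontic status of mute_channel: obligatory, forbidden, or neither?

By case analysis on not close_hatch: premise 2 gives O(not close_hatch -> reject_invoice) and premise 10 gives O(close_hatch -> reject_invoice), so O(reject_invoice) either way.
The contrapositive of premise 7 (O(not summon_witness -> not reject_invoice)) is O(reject_invoice -> summon_witness), and O(reject_invoice) is already established, so O(summon_witness).
The contrapositive of premise 3 (O(convene_panel -> not summon_witness)) is O(summon_witness -> not convene_panel), and O(summon_witness) is already established, so O(not convene_panel).
With premise 1, O(not convene_panel -> run_backup), the K-axiom yields O(run_backup).
Premise 9 is O(mute_channel -> not run_backup); contrapositively O(run_backup -> not mute_channel). Since O(run_backup) holds, K gives O(not mute_channel).
Premises 4, 5, 6, 8 do not contribute to this derivation.
Thus O(not mute_channel), which is F(mute_channel): mute_channel is forbidden.

Forbidden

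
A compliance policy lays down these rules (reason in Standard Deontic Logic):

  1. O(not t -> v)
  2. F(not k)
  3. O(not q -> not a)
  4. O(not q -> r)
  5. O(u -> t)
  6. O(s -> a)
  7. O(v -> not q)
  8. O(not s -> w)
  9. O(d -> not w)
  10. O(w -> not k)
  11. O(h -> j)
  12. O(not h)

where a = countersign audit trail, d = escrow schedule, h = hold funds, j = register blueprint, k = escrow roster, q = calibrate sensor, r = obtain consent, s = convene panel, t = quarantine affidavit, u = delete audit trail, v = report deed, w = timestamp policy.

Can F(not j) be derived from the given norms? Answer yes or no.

Premise 11 is O(h -> j), but O(h) is not derivable from the premises, so it does not yield O(j).
No other premise forces O(j). An ideal world satisfying every premise can still have not j true, so F(not j) is not derivable.

No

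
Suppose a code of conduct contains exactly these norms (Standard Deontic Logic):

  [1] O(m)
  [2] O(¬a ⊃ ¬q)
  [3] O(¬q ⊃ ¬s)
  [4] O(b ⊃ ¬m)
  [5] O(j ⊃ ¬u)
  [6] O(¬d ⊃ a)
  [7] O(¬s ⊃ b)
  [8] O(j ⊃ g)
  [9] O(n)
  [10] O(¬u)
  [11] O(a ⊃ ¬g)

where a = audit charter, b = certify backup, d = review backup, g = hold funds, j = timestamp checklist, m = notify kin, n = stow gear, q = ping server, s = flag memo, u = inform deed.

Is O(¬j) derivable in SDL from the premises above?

Yes

Premise 1 states O(m) outright.
Premise 4 is O(b ⊃ ¬m); contrapositively O(m ⊃ ¬b). Since O(m) holds, K gives O(¬b).
Premise 7 is O(¬s ⊃ b); contrapositively O(¬b ⊃ s). Since O(¬b) holds, K gives O(s).
Premise 3 is O(¬q ⊃ ¬s); contrapositively O(s ⊃ q). Since O(s) holds, K gives O(q).
Premise 2 is O(¬a ⊃ ¬q); contrapositively O(q ⊃ a). Since O(q) holds, K gives O(a).
From O(a) and premise 11, O(a ⊃ ¬g), we obtain O(¬g).
The contrapositive of premise 8 (O(j ⊃ g)) is O(¬g ⊃ ¬j), and O(¬g) is already established, so O(¬j).
Premises 5, 6, 9, 10 do not contribute to this derivation.
So O(¬j) follows.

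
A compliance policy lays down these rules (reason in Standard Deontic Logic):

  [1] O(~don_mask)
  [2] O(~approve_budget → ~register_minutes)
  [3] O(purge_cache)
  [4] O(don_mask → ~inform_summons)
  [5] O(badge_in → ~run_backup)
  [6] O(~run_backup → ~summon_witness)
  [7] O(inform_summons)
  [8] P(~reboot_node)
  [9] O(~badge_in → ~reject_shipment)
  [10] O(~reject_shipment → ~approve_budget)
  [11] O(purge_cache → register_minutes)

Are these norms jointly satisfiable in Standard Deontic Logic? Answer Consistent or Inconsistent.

Consistent

Premise 4 is O(don_mask → ~inform_summons), but O(don_mask) is not derivable from the premises, so it does not yield O(~inform_summons).
So O(~inform_summons) is not derivable, and the apparent clash with O(inform_summons) does not arise.
A world satisfying every obligation exists (e.g. approve_budget=true, badge_in=true, don_mask=false, inform_summons=true, purge_cache=true, reboot_node=false, register_minutes=true, reject_shipment=true, run_backup=false, summon_witness=false); no atom is both obligatory and forbidden, so the set is consistent.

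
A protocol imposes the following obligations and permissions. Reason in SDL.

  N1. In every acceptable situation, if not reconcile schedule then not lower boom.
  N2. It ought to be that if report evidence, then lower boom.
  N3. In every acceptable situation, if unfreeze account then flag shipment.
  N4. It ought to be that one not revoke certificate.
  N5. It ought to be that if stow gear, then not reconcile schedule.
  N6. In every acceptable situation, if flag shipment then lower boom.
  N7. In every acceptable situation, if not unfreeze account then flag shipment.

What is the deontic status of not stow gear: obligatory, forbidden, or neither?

Obligatory

By case analysis on unfreeze_account: premise 3 gives O(unfreeze_account → flag_shipment) and premise 7 gives O(¬unfreeze_account → flag_shipment), so O(flag_shipment) either way.
From O(flag_shipment) and premise 6, O(flag_shipment → lower_boom), we obtain O(lower_boom).
The contrapositive of premise 1 (O(¬reconcile_schedule → ¬lower_boom)) is O(lower_boom → reconcile_schedule), and O(lower_boom) is already established, so O(reconcile_schedule).
Premise 5 is O(stow_gear → ¬reconcile_schedule); contrapositively O(reconcile_schedule → ¬stow_gear). Since O(reconcile_schedule) holds, K gives O(¬stow_gear).
Premises 2, 4 do not contribute to this derivation.
Hence ¬stow_gear is obligatory.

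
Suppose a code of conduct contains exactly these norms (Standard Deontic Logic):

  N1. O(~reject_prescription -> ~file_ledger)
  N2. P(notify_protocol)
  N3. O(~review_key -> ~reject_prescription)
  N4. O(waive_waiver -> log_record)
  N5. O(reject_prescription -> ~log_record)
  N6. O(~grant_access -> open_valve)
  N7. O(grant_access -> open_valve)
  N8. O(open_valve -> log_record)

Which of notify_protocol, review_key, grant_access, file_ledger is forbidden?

file_ledger

By case analysis on ~grant_access: premise 6 gives O(~grant_access -> open_valve) and premise 7 gives O(grant_access -> open_valve), so O(open_valve) either way.
With premise 8, O(open_valve -> log_record), the K-axiom yields O(log_record).
Premise 5, O(reject_prescription -> ~log_record), contraposes to O(log_record -> ~reject_prescription); with O(log_record) we get O(~reject_prescription).
Premise 1 is O(~reject_prescription -> ~file_ledger); since O(~reject_prescription), deontic closure gives O(~file_ledger).
So O(~file_ledger) holds, i.e. file_ledger is forbidden. None of the other listed options is forbidden under the premises.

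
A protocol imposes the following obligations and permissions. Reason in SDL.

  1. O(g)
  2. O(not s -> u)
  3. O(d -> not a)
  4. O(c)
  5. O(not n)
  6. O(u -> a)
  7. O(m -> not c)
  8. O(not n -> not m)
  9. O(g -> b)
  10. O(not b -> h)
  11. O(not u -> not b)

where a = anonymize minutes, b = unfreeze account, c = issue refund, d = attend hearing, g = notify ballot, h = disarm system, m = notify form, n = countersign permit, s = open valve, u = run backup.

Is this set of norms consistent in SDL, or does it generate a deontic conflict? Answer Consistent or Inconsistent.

Premise 7 is O(m -> not c), but O(m) is not derivable from the premises, so it does not yield O(not c).
So O(not c) is not derivable, and the apparent clash with O(c) does not arise.
A world satisfying every obligation exists (e.g. a=true, b=true, c=true, d=false, g=true, h=false, m=false, n=false, s=false, u=true); no atom is both obligatory and forbidden, so the set is consistent.

Consistent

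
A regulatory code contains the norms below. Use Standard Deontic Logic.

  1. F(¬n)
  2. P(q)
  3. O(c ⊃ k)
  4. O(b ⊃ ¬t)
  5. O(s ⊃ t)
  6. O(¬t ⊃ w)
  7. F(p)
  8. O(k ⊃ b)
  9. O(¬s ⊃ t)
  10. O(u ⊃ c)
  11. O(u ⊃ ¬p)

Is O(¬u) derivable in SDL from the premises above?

Yes

Premises 5 and 9 are O(s ⊃ t) and O(¬s ⊃ t); every ideal world satisfies s or ¬s, so in either case t holds — hence O(t).
Premise 4, O(b ⊃ ¬t), contraposes to O(t ⊃ ¬b); with O(t) we get O(¬b).
Premise 8 is O(k ⊃ b); contrapositively O(¬b ⊃ ¬k). Since O(¬b) holds, K gives O(¬k).
The contrapositive of premise 3 (O(c ⊃ k)) is O(¬k ⊃ ¬c), and O(¬k) is already established, so O(¬c).
The contrapositive of premise 10 (O(u ⊃ c)) is O(¬c ⊃ ¬u), and O(¬c) is already established, so O(¬u).
Premises 1, 2, 6, 7, 11 do not contribute to this derivation.
So O(¬u) follows.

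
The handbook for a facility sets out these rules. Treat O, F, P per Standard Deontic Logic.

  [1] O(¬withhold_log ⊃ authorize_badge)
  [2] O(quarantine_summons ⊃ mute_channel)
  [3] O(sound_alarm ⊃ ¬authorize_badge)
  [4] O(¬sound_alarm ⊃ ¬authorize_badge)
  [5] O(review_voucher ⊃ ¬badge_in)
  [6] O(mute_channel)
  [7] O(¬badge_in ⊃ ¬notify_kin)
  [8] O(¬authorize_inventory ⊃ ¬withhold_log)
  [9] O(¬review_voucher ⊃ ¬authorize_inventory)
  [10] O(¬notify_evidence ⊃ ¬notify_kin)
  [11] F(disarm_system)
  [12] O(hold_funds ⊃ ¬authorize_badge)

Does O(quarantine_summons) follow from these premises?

No

Premise 2 is O(quarantine_summons ⊃ mute_channel); even if O(mute_channel) held, inferring O(quarantine_summons) would be affirming the consequent — invalid.
No other premise forces O(quarantine_summons). An ideal world satisfying every premise can still have quarantine_summons false, so O(quarantine_summons) is not derivable.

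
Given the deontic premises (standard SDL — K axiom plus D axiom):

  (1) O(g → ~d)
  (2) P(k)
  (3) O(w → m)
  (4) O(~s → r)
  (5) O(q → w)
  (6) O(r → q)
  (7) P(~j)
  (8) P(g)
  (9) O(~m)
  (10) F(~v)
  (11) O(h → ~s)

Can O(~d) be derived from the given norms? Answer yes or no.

Premise 1 is O(g → ~d), but O(g) is not derivable from the premises (the permission P(g) asserts only ~O(~g), not O(g)), so it does not yield O(~d).
No other premise forces O(~d). An ideal world satisfying every premise can still have ~d false, so O(~d) is not derivable.

No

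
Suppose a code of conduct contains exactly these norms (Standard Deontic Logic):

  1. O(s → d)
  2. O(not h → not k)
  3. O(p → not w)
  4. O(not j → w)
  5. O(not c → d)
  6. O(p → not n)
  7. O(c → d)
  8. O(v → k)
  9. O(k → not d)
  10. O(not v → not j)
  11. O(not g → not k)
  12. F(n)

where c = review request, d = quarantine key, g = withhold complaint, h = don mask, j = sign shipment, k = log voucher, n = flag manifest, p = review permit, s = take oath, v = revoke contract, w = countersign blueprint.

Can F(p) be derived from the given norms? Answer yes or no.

By case analysis on not c: premise 5 gives O(not c → d) and premise 7 gives O(c → d), so O(d) either way.
Premise 9, O(k → not d), contraposes to O(d → not k); with O(d) we get O(not k).
Premise 8, O(v → k), contraposes to O(not k → not v); with O(not k) we get O(not v).
From O(not v) and premise 10, O(not v → not j), we obtain O(not j).
Premise 4 is O(not j → w); since O(not j), deontic closure gives O(w).
Premise 3 is O(p → not w); contrapositively O(w → not p). Since O(w) holds, K gives O(not p).
Premises 1, 2, 6, 11, 12 do not contribute to this derivation.
So O(not p) holds, i.e. F(p). The claim follows.

Yes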